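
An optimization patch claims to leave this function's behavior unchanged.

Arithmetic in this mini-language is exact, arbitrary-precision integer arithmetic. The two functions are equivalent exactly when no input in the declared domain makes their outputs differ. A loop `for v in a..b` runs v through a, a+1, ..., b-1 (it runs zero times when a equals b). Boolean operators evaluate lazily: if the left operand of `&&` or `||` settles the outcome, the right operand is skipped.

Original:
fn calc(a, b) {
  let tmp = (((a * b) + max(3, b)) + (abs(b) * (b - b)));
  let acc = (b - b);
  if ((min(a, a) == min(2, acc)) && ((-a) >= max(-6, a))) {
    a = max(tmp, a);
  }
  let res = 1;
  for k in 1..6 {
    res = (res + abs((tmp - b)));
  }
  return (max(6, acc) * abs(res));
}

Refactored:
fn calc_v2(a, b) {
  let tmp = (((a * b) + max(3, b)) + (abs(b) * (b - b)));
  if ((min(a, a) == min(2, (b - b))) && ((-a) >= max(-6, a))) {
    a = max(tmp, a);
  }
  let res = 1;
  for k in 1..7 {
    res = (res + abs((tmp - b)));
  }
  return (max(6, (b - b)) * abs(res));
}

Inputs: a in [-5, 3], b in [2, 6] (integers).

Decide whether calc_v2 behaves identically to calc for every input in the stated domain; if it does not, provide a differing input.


These are not equivalent — on a=-5, b=2 the outputs split (276 vs 330).
calc: tmp = -7; acc = 0; ((min(a, a) == min(2, acc)) && ((-a) >= max(-6, a))) -> false; res = 1; [k=1]; res = 10; [k=2]; res = 19; [k=3]; res = 28; [k=4]; res = 37; [k=5]; res = 46; return 276
calc_v2: tmp = -7; ((min(a, a) == min(2, (b - b))) && ((-a) >= max(-6, a))) -> false; res = 1; [k=1]; res = 10; [k=2]; res = 19; [k=3]; res = 28; [k=4]; res = 37; [k=5]; res = 46; [k=6]; res = 55; return 330
verdict: not equivalent; witness: a=-5, b=2


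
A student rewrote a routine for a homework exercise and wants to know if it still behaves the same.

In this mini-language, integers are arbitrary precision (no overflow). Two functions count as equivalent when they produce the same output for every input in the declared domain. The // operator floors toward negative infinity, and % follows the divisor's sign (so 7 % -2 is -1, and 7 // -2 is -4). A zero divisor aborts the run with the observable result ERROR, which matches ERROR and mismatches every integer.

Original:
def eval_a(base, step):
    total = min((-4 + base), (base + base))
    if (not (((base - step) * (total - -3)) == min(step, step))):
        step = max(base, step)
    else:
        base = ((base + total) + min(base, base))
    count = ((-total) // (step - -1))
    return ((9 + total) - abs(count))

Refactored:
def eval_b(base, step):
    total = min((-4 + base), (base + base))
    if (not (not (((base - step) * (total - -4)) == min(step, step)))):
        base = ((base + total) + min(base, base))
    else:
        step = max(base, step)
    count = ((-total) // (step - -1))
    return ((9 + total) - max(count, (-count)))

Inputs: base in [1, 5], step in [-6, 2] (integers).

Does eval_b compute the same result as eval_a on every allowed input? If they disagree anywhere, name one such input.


These are not equivalent — on base=1, step=0 the outputs split (3 vs 5).
eval_a: total := -3 | (not (((base - step) * (total - -3)) == min(step, step))): false | base := -1 | count := 3 | result 3
eval_b: total := -3 | (not (not (((base - step) * (total - -4)) == min(step, step)))): false | step := 1 | count := 1 | result 5
verdict: not equivalent; witness: base=1, step=0


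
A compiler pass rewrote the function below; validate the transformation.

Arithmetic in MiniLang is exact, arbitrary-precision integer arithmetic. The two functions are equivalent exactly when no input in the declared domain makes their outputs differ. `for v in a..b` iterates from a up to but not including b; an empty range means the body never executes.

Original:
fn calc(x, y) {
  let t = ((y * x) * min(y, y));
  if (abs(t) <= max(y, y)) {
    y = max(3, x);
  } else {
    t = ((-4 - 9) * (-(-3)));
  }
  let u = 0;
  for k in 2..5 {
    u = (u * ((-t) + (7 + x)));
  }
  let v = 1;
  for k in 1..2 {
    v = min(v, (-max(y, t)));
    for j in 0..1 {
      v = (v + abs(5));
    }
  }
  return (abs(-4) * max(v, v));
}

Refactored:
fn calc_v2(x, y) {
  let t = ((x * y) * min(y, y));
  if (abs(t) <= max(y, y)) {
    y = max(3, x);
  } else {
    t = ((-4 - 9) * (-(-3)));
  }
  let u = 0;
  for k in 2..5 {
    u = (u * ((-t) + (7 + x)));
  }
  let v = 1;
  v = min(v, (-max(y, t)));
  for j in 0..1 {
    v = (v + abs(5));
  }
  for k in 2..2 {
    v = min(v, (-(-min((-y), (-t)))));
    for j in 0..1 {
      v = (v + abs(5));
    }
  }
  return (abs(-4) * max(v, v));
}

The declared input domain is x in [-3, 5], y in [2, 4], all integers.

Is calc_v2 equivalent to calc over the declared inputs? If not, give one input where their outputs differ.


This is a faithful refactor — constant usage differs; arithmetic usage differs; statement counts differ; loop structure differs; min/max/abs usage differs, but the computed results match everywhere.
One worked example (x=5, y=3) — calc: t becomes 45; next (abs(t) <= max(y, y)) evaluates to false; next t becomes -39; next u becomes 0; next at k=2:; next u becomes 0; next at k=3:; next u becomes 0; next at k=4:; next u becomes 0; next v becomes 1; next at k=1:; next v becomes -3; next at j=0:; next v becomes 2; next final value 8; calc_v2: t becomes 45; next (abs(t) <= max(y, y)) evaluates to false; next t becomes -39; next u becomes 0; next at k=2:; next u becomes 0; next at k=3:; next u becomes 0; next at k=4:; next u becomes 0; next v becomes 1; next v becomes -3; next at j=0:; next v becomes 2; next k never enters its loop body; next final value 8; agreement on 8.
Every one of the 27 inputs gives matching results.
verdict: equivalent


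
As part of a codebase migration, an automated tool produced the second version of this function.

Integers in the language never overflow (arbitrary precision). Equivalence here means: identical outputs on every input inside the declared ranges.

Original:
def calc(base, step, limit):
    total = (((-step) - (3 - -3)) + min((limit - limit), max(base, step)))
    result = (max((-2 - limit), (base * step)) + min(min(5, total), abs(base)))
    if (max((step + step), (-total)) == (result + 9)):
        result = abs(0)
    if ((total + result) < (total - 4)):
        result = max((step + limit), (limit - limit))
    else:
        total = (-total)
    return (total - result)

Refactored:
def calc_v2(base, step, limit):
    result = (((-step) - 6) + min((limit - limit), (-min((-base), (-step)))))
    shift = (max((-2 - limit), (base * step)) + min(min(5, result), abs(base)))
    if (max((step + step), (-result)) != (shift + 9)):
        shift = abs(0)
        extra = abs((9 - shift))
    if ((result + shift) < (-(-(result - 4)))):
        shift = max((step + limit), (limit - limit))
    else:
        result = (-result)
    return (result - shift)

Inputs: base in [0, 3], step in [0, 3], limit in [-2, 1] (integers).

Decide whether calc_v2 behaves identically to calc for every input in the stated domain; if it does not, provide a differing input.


At base=0, step=0, limit=-2: calc gives -6, calc_v2 gives 6.
verdict: not equivalent; witness: base=0, step=0, limit=-2


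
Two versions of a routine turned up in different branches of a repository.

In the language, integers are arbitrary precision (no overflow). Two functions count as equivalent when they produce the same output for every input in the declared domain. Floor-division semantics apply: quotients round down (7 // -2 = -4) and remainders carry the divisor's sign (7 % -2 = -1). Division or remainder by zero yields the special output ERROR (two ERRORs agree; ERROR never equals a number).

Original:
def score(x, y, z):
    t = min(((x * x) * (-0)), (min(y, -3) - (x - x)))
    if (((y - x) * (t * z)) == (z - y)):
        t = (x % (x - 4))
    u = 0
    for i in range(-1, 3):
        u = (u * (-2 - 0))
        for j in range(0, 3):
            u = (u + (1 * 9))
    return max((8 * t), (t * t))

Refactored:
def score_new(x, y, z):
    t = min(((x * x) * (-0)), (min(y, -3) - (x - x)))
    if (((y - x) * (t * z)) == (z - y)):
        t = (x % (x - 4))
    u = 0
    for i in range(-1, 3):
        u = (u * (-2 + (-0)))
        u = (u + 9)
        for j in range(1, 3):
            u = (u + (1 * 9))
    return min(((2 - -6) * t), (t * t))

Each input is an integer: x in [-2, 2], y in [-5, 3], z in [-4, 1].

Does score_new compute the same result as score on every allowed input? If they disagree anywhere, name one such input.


Try x=-2, y=-5, z=-4.
score: t becomes -5; next (((y - x) * (t * z)) == (z - y)) evaluates to false; next u becomes 0; next at i=-1:; next u becomes 0; next at j=0:; next u becomes 9; next at j=1:; next u becomes 18; next at j=2:; next u becomes 27; next at i=0:; next u becomes -54; next at j=0:; next u becomes -45; next at j=1:; next u becomes -36; next at j=2:; next u becomes -27; next at i=1:; next u becomes 54; next at j=0:; next u becomes 63; next at j=1:; next u becomes 72; next at j=2:; next u becomes 81; next at i=2:; next u becomes -162; next at j=0:; next u becomes -153; next at j=1:; next u becomes -144; next at j=2:; next u becomes -135; next final value 25
score_new: t becomes -5; next (((y - x) * (t * z)) == (z - y)) evaluates to false; next u becomes 0; next at i=-1:; next u becomes 0; next u becomes 9; next at j=1:; next u becomes 18; next at j=2:; next u becomes 27; next at i=0:; next u becomes -54; next u becomes -45; next at j=1:; next u becomes -36; next at j=2:; next u becomes -27; next at i=1:; next u becomes 54; next u becomes 63; next at j=1:; next u becomes 72; next at j=2:; next u becomes 81; next at i=2:; next u becomes -162; next u becomes -153; next at j=1:; next u becomes -144; next at j=2:; next u becomes -135; next final value -40
25 != -40, so the rewrite changes behavior.
verdict: not equivalent; witness: x=-2, y=-5, z=-4


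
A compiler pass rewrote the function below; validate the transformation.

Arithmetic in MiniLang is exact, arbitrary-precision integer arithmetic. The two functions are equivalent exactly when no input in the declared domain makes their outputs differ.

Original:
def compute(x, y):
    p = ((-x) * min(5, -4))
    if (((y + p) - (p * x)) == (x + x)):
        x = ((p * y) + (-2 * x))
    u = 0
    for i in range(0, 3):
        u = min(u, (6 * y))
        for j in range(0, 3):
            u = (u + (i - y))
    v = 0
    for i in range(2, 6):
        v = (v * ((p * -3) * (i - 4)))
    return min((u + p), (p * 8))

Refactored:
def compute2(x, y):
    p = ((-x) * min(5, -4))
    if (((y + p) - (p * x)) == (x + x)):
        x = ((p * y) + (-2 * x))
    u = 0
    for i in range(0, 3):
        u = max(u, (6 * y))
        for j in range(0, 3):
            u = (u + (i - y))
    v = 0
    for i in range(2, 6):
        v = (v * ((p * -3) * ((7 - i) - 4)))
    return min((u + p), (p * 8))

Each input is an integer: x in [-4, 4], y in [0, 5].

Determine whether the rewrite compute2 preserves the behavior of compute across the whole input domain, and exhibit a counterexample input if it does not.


There is a counterexample at x=-1, y=5: -40 on one side, -32 on the other.
compute: p becomes -4; next (((y + p) - (p * x)) == (x + x)) evaluates to false; next u becomes 0; next at i=0:; next u becomes 0; next at j=0:; next u becomes -5; next at j=1:; next u becomes -10; next at j=2:; next u becomes -15; next at i=1:; next u becomes -15; next at j=0:; next u becomes -19; next at j=1:; next u becomes -23; next at j=2:; next u becomes -27; next at i=2:; next u becomes -27; next at j=0:; next u becomes -30; next at j=1:; next u becomes -33; next at j=2:; next u becomes -36; next v becomes 0; next at i=2:; next v becomes 0; next at i=3:; next v becomes 0; next at i=4:; next v becomes 0; next at i=5:; next v becomes 0; next final value -40
compute2: p becomes -4; next (((y + p) - (p * x)) == (x + x)) evaluates to false; next u becomes 0; next at i=0:; next u becomes 30; next at j=0:; next u becomes 25; next at j=1:; next u becomes 20; next at j=2:; next u becomes 15; next at i=1:; next u becomes 30; next at j=0:; next u becomes 26; next at j=1:; next u becomes 22; next at j=2:; next u becomes 18; next at i=2:; next u becomes 30; next at j=0:; next u becomes 27; next at j=1:; next u becomes 24; next at j=2:; next u becomes 21; next v becomes 0; next at i=2:; next v becomes 0; next at i=3:; next v becomes 0; next at i=4:; next v becomes 0; next at i=5:; next v becomes 0; next final value -32
verdict: not equivalent; witness: x=-1, y=5


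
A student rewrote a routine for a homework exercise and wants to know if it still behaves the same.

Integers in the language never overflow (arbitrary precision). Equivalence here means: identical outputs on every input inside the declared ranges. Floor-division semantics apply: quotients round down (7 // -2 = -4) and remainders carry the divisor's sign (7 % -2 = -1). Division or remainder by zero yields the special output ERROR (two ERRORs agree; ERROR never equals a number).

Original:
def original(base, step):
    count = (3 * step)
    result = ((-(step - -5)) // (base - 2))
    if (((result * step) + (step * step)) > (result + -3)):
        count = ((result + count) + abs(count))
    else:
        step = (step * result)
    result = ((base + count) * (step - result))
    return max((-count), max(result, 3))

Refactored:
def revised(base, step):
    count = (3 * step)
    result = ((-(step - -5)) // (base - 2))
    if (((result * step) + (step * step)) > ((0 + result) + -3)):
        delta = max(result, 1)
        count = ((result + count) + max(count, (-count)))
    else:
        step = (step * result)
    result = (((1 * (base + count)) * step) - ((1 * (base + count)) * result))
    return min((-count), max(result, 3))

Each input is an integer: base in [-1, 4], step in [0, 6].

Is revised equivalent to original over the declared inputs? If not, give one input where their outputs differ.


Consider the input base=-1, step=0.
original: count=0, then result=1, then (((result * step) + (step * step)) > (result + -3)) is true, then count=1, then result=0, then returns 3
revised: count=0, then result=1, then (((result * step) + (step * step)) > ((0 + result) + -3)) is true, then delta=1, then count=1, then result=0, then returns -1
3 against -1: the behavior changed.
verdict: not equivalent; witness: base=-1, step=0


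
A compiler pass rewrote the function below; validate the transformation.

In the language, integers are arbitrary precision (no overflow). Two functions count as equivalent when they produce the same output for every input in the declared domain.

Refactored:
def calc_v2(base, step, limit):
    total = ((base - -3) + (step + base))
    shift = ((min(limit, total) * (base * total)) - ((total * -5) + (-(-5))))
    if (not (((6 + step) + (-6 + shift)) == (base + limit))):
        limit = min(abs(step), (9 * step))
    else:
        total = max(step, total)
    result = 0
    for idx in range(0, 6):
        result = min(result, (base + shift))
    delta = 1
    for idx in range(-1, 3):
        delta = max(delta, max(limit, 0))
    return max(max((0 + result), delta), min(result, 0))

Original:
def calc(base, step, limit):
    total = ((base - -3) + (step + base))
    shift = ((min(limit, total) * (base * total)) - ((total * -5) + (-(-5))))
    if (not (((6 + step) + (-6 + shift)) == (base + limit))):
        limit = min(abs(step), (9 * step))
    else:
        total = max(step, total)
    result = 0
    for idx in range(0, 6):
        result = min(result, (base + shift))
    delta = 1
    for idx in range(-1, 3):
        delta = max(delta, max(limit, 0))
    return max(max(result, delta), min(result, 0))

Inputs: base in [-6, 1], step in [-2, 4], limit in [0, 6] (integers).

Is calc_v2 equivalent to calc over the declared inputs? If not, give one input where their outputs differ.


Equivalent — the differences include arithmetic usage differs; also constant usage differs, yet no declared input distinguishes the two.
Spot check at base=-2, step=-2, limit=5 — calc: total=-3, then shift=-38, then (not (((6 + step) + (-6 + shift)) == (base + limit))) is true, then limit=-18, then result=0, then (idx=0), then result=-40, then (idx=1), then result=-40, then (idx=2), then result=-40, then (idx=3), then result=-40, then (idx=4), then result=-40, then (idx=5), then result=-40, then delta=1, then (idx=-1), then delta=1, then (idx=0), then delta=1, then (idx=1), then delta=1, then (idx=2), then delta=1, then returns 1. calc_v2: total=-3, then shift=-38, then (not (((6 + step) + (-6 + shift)) == (base + limit))) is true, then limit=-18, then result=0, then (idx=0), then result=-40, then (idx=1), then result=-40, then (idx=2), then result=-40, then (idx=3), then result=-40, then (idx=4), then result=-40, then (idx=5), then result=-40, then delta=1, then (idx=-1), then delta=1, then (idx=0), then delta=1, then (idx=1), then delta=1, then (idx=2), then delta=1, then returns 1. Both give 1.
Checked all 392 inputs in the declared domain: the outputs agree on every one.
verdict: equivalent


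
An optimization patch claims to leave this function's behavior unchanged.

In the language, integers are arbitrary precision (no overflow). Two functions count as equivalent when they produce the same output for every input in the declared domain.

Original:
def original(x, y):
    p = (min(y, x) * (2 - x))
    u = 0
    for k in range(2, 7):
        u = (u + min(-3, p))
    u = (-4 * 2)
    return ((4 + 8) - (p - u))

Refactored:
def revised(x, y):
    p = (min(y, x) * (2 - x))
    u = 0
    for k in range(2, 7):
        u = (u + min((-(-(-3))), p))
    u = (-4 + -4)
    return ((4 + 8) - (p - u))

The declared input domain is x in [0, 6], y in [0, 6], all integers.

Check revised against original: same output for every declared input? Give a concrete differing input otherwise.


Differences: constant usage differs, arithmetic usage differs — yet all 49 inputs agree.
verdict: equivalent


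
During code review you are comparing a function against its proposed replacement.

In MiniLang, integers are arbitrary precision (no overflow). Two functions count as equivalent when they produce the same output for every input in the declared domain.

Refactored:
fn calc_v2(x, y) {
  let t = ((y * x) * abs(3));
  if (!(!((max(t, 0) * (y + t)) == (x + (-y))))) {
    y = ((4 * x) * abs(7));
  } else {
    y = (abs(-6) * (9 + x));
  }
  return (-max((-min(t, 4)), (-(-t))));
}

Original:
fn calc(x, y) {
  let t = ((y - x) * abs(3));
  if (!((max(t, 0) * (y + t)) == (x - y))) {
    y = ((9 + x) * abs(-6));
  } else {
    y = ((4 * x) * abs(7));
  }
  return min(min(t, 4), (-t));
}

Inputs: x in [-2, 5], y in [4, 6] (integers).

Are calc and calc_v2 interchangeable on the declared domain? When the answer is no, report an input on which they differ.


Run the pair on x=-2, y=4.
calc: t becomes 18; next (!((max(t, 0) * (y + t)) == (x - y))) evaluates to true; next y becomes 42; next final value -18
calc_v2: t becomes -24; next (!(!((max(t, 0) * (y + t)) == (x + (-y))))) evaluates to false; next y becomes 42; next final value -24
-18 != -24, so the rewrite changes behavior.
verdict: not equivalent; witness: x=-2, y=4


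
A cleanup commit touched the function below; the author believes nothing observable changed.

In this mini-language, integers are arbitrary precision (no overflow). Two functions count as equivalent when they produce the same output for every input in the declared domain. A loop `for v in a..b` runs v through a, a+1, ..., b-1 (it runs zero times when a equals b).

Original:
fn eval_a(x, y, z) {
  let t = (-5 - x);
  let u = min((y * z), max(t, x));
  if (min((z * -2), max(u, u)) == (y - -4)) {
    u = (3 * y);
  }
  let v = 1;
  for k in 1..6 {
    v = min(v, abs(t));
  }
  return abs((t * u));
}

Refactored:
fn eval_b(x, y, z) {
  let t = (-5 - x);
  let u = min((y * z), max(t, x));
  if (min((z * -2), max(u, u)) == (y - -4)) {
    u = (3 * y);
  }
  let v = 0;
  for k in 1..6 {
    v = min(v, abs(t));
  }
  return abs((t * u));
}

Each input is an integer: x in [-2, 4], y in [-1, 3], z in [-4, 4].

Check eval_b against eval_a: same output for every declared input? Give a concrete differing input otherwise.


The suspicious edit (`1` became `0`) never changes the result for any input inside the declared domain; all 315 inputs agree.
verdict: equivalent


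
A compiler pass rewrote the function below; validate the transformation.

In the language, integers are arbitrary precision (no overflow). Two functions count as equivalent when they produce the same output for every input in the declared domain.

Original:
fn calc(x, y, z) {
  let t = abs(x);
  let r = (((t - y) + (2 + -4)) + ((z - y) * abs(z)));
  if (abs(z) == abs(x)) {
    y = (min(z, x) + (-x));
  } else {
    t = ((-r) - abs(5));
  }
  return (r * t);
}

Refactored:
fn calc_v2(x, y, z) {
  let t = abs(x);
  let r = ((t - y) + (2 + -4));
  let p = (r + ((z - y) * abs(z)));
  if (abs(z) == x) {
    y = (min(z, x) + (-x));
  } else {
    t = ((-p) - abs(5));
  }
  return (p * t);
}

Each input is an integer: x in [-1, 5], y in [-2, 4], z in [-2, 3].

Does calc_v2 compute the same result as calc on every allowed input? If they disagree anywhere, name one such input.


On input x=-1, y=-2, z=-1, calc returns 2 while calc_v2 returns -14.
verdict: not equivalent; witness: x=-1, y=-2, z=-1


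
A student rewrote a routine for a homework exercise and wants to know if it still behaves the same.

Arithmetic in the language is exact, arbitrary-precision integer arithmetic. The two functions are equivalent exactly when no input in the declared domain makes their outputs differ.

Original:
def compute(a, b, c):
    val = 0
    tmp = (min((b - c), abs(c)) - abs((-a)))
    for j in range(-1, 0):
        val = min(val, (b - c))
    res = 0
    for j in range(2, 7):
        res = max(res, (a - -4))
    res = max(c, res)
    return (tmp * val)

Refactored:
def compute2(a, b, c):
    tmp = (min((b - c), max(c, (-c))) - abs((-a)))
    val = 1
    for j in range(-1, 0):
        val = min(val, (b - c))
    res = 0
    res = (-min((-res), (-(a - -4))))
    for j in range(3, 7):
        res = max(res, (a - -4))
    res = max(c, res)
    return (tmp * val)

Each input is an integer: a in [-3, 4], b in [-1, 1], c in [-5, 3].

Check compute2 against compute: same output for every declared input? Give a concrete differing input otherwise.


Evaluate both at a=-3, b=-1, c=-5.
compute: val = 0; tmp = 1; [j=-1]; val = 0; res = 0; [j=2]; res = 1; [j=3]; res = 1; [j=4]; res = 1; [j=5]; res = 1; [j=6]; res = 1; res = 1; return 0
compute2: tmp = 1; val = 1; [j=-1]; val = 1; res = 0; res = 1; [j=3]; res = 1; [j=4]; res = 1; [j=5]; res = 1; [j=6]; res = 1; res = 1; return 1
0 != 1, so the rewrite changes behavior.
verdict: not equivalent; witness: a=-3, b=-1, c=-5


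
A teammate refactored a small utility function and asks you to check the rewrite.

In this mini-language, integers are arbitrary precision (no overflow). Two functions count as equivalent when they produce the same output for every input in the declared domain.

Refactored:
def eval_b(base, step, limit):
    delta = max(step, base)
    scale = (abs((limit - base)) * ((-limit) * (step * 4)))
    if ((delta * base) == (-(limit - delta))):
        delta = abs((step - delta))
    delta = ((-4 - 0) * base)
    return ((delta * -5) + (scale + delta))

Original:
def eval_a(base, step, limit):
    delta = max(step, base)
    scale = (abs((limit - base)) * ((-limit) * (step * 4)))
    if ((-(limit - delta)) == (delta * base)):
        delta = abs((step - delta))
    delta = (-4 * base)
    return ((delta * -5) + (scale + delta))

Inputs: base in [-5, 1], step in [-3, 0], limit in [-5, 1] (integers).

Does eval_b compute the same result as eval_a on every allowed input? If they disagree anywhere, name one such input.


The two are interchangeable: arithmetic usage differs, constant usage differs, and every declared input agrees.
Tracing base=-2, step=-1, limit=1: eval_a: delta becomes -1; next scale becomes 12; next ((-(limit - delta)) == (delta * base)) evaluates to false; next delta becomes 8; next final value -20 | eval_b: delta becomes -1; next scale becomes 12; next ((delta * base) == (-(limit - delta))) evaluates to false; next delta becomes 8; next final value -20 — matching result -20.
Every one of the 196 inputs gives matching results.
verdict: equivalent


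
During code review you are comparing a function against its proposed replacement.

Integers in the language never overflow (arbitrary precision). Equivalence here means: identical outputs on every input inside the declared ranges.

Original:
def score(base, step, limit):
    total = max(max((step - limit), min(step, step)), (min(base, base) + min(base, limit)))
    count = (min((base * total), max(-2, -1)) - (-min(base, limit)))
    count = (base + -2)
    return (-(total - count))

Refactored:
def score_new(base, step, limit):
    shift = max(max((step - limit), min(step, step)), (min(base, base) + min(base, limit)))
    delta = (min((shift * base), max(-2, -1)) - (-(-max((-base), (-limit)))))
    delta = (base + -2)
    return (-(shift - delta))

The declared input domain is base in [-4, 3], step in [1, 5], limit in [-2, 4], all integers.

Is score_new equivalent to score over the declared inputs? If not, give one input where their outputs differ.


Changes here: local variable names differ, min/max/abs usage differs; the full 280-point sweep finds no disagreement.
verdict: equivalent


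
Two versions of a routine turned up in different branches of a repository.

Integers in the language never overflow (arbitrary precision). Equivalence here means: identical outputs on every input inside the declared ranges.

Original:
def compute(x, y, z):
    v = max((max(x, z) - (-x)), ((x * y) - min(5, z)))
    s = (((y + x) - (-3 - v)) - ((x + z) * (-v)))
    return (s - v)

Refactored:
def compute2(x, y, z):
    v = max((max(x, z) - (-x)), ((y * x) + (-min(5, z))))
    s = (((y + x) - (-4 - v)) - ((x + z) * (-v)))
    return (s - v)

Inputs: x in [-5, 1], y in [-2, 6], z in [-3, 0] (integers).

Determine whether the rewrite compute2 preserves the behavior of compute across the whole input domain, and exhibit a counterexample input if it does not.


Take x=-5, y=-2, z=-3.
compute: v=13, then s=-95, then returns -108
compute2: v=13, then s=-94, then returns -107
-108 and -107 differ, so these are not the same function on this domain.
verdict: not equivalent; witness: x=-5, y=-2, z=-3


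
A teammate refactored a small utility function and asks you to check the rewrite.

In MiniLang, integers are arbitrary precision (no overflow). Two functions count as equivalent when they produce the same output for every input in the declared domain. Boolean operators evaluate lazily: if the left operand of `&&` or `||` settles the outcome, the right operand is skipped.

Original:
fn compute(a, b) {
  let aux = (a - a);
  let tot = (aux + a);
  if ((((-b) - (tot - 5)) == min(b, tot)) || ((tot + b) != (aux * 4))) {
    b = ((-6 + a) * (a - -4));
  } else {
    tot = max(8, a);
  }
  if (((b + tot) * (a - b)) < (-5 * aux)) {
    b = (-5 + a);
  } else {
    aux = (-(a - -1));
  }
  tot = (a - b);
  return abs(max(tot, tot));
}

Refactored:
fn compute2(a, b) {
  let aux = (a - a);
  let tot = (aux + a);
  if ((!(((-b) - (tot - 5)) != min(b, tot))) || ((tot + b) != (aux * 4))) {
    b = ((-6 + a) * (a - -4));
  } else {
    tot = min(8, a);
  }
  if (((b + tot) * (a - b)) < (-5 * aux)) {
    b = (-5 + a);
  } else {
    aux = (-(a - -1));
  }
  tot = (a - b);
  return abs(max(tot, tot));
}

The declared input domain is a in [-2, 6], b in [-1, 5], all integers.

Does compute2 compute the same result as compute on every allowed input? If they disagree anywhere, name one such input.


These are not equivalent — on a=-2, b=2 the outputs split (5 vs 4).
compute: aux=0, then tot=-2, then ((((-b) - (tot - 5)) == min(b, tot)) || ((tot + b) != (aux * 4))) is false, then tot=8, then (((b + tot) * (a - b)) < (-5 * aux)) is true, then b=-7, then tot=5, then returns 5
compute2: aux=0, then tot=-2, then ((!(((-b) - (tot - 5)) != min(b, tot))) || ((tot + b) != (aux * 4))) is false, then tot=-2, then (((b + tot) * (a - b)) < (-5 * aux)) is false, then aux=1, then tot=-4, then returns 4
verdict: not equivalent; witness: a=-2, b=2


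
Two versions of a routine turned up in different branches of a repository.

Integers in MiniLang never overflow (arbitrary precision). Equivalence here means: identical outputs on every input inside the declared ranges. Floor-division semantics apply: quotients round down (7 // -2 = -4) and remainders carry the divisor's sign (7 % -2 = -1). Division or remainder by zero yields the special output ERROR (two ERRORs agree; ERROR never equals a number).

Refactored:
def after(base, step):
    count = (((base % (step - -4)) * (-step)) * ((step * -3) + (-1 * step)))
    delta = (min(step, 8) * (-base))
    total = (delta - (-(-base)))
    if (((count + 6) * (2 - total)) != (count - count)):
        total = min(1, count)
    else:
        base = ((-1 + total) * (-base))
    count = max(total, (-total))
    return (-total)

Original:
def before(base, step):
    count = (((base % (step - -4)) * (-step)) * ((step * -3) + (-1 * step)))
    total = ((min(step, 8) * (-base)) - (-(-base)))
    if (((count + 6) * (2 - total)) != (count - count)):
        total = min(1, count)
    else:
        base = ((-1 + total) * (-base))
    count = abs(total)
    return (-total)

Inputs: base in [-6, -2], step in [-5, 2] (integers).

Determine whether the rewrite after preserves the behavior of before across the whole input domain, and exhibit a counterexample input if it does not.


This is a faithful refactor — min/max/abs usage differs; local variable names differ; statement counts differ, but the computed results match everywhere.
One worked example (base=-2, step=0) — before: count := 0 | total := 2 | (((count + 6) * (2 - total)) != (count - count)): false | base := 2 | count := 2 | result -2; after: count := 0 | delta := 0 | total := 2 | (((count + 6) * (2 - total)) != (count - count)): false | base := 2 | count := 2 | result -2; agreement on -2.
Every one of the 40 inputs gives matching results.
verdict: equivalent


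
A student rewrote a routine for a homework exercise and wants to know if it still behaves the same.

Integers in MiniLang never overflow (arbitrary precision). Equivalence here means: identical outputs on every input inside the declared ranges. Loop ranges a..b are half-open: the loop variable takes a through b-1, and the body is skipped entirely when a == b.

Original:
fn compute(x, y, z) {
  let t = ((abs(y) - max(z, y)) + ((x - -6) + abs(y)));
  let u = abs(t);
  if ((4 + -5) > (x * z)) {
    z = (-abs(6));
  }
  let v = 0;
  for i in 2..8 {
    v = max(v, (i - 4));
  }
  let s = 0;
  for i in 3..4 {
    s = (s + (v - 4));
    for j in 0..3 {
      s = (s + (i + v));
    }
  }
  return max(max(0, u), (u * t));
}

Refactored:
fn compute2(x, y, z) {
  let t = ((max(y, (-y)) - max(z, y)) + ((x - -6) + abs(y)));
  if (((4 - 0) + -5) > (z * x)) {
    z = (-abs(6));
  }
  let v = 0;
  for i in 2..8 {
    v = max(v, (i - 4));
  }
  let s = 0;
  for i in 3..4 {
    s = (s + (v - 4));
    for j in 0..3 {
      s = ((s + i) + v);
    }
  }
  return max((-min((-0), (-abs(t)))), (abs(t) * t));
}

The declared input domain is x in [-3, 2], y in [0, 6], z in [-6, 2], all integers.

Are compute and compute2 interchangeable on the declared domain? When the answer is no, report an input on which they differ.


Differences: arithmetic usage differs; also statement counts differ; also local variable names differ; also min/max/abs usage differs; also constant usage differs — yet all 378 inputs agree.
verdict: equivalent


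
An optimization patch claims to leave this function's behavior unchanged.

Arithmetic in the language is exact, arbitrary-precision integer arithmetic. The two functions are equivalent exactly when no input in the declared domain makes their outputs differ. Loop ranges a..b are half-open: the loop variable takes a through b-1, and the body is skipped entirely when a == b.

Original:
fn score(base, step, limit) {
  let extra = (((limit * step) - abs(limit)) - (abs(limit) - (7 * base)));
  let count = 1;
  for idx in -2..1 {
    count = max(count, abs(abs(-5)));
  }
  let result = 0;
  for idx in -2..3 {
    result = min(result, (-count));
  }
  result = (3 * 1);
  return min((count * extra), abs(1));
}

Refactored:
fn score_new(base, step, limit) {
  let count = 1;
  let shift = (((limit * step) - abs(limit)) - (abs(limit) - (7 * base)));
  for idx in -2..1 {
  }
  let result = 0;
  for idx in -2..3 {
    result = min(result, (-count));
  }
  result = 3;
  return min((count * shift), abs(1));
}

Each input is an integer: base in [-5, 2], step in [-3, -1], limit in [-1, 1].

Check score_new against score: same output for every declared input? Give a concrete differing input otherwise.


There is a counterexample at base=-5, step=-3, limit=-1: -170 on one side, -34 on the other.
score: extra = -34; count = 1; [idx=-2]; count = 5; [idx=-1]; count = 5; [idx=0]; count = 5; result = 0; [idx=-2]; result = -5; [idx=-1]; result = -5; [idx=0]; result = -5; [idx=1]; result = -5; [idx=2]; result = -5; result = 3; return -170
score_new: count = 1; shift = -34; [idx=-2]; [idx=-1]; [idx=0]; result = 0; [idx=-2]; result = -1; [idx=-1]; result = -1; [idx=0]; result = -1; [idx=1]; result = -1; [idx=2]; result = -1; result = 3; return -34
verdict: not equivalent; witness: base=-5, step=-3, limit=-1


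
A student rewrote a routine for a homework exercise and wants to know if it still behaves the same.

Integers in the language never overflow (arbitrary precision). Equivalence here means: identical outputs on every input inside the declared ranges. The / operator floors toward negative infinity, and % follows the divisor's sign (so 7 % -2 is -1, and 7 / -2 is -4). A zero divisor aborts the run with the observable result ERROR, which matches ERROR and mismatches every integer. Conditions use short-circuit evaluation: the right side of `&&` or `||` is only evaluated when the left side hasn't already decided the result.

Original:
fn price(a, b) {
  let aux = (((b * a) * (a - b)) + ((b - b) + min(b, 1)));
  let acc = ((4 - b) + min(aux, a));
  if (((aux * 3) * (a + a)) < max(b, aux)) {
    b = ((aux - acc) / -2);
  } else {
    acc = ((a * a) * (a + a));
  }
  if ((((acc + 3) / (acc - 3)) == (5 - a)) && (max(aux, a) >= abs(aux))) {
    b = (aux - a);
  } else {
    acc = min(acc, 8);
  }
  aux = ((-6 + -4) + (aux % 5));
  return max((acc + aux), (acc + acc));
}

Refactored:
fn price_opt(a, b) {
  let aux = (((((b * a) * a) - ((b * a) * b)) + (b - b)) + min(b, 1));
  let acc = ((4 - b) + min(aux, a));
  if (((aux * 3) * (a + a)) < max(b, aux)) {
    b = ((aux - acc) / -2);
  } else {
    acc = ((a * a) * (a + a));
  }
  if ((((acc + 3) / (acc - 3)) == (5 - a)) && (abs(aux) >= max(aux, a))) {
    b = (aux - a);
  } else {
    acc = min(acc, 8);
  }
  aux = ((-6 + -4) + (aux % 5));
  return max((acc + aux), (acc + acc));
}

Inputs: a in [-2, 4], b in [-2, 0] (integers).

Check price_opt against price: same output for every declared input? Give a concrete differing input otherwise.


Take a=4, b=0.
price: aux := 0 | acc := 4 | (((aux * 3) * (a + a)) < max(b, aux)): false | acc := 128 | ((((acc + 3) / (acc - 3)) == (5 - a)) && (max(aux, a) >= abs(aux))): true | b := -4 | aux := -10 | result 256
price_opt: aux := 0 | acc := 4 | (((aux * 3) * (a + a)) < max(b, aux)): false | acc := 128 | ((((acc + 3) / (acc - 3)) == (5 - a)) && (abs(aux) >= max(aux, a))): false | acc := 8 | aux := -10 | result 16
256 against 16: the behavior changed.
verdict: not equivalent; witness: a=4, b=0


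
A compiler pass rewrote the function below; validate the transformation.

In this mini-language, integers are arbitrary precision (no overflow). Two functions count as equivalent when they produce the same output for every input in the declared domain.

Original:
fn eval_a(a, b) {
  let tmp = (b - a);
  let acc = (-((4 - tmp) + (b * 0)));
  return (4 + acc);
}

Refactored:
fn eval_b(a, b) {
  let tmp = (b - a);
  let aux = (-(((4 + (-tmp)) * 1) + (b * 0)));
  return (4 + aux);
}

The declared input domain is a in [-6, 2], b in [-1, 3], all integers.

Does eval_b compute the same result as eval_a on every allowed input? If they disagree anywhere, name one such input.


Side by side, the visible changes include: local variable names differ, and arithmetic usage differs, and constant usage differs.
As a probe, take a=-1, b=-1: eval_a runs tmp=0, then acc=-4, then returns 0; eval_b runs tmp=0, then aux=-4, then returns 0; both end at 0.
Sweeping the whole domain (45 inputs) finds no disagreement.
verdict: equivalent


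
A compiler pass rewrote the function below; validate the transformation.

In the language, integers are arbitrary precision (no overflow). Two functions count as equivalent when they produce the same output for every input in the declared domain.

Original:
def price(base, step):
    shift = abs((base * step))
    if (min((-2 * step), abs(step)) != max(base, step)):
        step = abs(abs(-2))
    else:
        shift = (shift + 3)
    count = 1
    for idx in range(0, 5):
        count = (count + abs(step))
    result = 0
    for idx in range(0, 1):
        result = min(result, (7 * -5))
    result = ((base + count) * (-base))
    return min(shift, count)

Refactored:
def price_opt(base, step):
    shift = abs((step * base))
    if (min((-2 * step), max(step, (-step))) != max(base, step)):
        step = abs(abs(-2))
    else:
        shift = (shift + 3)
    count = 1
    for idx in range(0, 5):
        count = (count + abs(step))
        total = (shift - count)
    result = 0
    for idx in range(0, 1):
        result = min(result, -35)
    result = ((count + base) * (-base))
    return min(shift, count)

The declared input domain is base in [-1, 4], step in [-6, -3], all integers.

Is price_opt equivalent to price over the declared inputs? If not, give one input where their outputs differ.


Equivalent — the differences include arithmetic usage differs; also constant usage differs; also min/max/abs usage differs; also local variable names differ; also statement counts differ, yet no declared input distinguishes the two.
Spot check at base=2, step=-5 — price: shift = 10; (min((-2 * step), abs(step)) != max(base, step)) -> true; step = 2; count = 1; [idx=0]; count = 3; [idx=1]; count = 5; [idx=2]; count = 7; [idx=3]; count = 9; [idx=4]; count = 11; result = 0; [idx=0]; result = -35; result = -26; return 10. price_opt: shift = 10; (min((-2 * step), max(step, (-step))) != max(base, step)) -> true; step = 2; count = 1; [idx=0]; count = 3; total = 7; [idx=1]; count = 5; total = 5; [idx=2]; count = 7; total = 3; [idx=3]; count = 9; total = 1; [idx=4]; count = 11; total = -1; result = 0; [idx=0]; result = -35; result = -26; return 10. Both give 10.
Every one of the 24 inputs gives matching results.
verdict: equivalent


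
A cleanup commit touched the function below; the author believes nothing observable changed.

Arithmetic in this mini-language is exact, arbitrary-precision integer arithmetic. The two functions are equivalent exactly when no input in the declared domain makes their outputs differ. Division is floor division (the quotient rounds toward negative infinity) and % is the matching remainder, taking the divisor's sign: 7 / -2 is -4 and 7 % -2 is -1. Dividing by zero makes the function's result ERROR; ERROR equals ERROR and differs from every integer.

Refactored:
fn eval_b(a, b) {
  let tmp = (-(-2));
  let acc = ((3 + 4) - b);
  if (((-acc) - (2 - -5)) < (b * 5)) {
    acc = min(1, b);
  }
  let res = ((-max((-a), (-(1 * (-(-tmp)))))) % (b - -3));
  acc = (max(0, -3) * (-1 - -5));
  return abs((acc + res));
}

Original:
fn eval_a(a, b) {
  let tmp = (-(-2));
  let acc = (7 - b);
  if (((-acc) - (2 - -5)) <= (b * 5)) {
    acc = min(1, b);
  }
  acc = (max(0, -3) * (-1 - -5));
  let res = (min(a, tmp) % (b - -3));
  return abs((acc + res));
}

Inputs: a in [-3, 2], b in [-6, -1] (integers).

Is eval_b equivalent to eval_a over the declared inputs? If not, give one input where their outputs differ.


The suspicious edit (`(((-acc) - (2 - -5)) <= (b * 5))` became `(((-acc) - (2 - -5)) < (b * 5))`) never changes the result for any input inside the declared domain; all 36 inputs agree.
verdict: equivalent
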